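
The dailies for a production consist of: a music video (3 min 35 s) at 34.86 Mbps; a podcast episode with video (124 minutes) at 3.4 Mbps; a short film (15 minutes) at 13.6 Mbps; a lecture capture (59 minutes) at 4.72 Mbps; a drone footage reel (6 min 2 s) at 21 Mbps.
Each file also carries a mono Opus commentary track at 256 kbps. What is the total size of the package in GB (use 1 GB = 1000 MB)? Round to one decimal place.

Audio: 256 kbps = 0.256 Mbps.
music video: 35.116 Mbps × 215 s = 7549.9 Mb
podcast episode with video: 3.656 Mbps × 7440 s = 27200.6 Mb
short film: 13.856 Mbps × 900 s = 12470.4 Mb
lecture capture: 4.976 Mbps × 3540 s = 17615.0 Mb
drone footage reel: 21.256 Mbps × 362 s = 7694.7 Mb
Total: 72530.7 Mb = 9066.3 MB.
= 9.066 GB.

9.1 GB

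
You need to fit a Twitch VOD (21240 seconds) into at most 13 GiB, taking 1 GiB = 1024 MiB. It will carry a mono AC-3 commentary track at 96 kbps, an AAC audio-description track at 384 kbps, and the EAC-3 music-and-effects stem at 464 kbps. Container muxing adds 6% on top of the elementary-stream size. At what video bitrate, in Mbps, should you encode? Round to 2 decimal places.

4.02 Mbps

Budget: 13 GiB = 111669.1 Mb.
Stream payload after overhead: 111669.1 / 1.06 = 105348.3 Mb.
Total bitrate budget: 105348.3 Mb / 21240 s = 4.960 Mbps.
Audio total: 96 + 384 + 464 = 944 kbps = 0.944 Mbps.
Video: 4.960 − 0.944 = 4.016 Mbps.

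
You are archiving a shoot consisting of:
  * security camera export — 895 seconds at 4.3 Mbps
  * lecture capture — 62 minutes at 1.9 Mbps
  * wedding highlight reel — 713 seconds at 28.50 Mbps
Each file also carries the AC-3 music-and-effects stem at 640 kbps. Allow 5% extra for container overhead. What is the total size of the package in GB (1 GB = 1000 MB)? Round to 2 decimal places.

4.55 GB

Audio: 640 kbps = 0.640 Mbps.
security camera export: 4.940 Mbps × 895 s × 1.05 = 4642.4 Mb
lecture capture: 2.540 Mbps × 3720 s × 1.05 = 9921.2 Mb
wedding highlight reel: 29.140 Mbps × 713 s × 1.05 = 21815.7 Mb
Total: 36379.3 Mb = 4547.4 MB.
= 4.547 GB.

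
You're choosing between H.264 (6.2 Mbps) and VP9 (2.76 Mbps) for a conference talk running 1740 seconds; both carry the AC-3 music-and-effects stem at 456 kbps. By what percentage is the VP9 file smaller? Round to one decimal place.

51.7%

Audio: 456 kbps = 0.456 Mbps.
H.264: 6.656 Mbps × 1740 s = 11581.4 Mb = 1.348 GiB.
VP9: 3.216 Mbps × 1740 s = 5595.8 Mb = 0.651 GiB.
Reduction: (1 − 0.651/1.348) × 100 = 51.68%.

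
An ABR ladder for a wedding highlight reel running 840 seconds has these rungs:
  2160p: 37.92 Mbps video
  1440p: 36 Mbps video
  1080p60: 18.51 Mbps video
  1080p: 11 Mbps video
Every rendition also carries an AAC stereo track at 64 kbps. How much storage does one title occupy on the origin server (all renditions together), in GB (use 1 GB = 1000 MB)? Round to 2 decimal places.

10.89 GB

Audio: 64 kbps = 0.064 Mbps.
Sum of rendition bitrates: (37.92+0.064) + (36+0.064) + (18.51+0.064) + (11+0.064) = 103.686 Mbps.
× 840 s = 87,096 Mb = 10,887 MB = 10.89 GB.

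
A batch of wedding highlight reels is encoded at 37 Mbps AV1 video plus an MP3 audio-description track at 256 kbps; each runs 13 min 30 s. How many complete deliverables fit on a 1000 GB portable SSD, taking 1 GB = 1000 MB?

13 min 30 s = 810 s
Audio: 256 kbps = 0.256 Mbps.
Total bitrate: 37.256 Mbps.
Per item: 37.256 Mbps × 810 s = 30,177 Mb = 3,772 MB.
Capacity: 1000 GB = 8,000,000 Mb; 265.10 items → 265 complete.

265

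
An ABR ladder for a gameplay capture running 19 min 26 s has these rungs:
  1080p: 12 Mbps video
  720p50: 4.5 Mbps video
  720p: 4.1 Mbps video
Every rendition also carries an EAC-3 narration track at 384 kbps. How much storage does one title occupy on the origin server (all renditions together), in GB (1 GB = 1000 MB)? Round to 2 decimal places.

3.17 GB

19 min 26 s = 1166 s
Audio: 384 kbps = 0.384 Mbps.
Sum of rendition bitrates: (12+0.384) + (4.5+0.384) + (4.1+0.384) = 21.752 Mbps.
× 1166 s = 25,363 Mb = 3,170 MB = 3.170 GB.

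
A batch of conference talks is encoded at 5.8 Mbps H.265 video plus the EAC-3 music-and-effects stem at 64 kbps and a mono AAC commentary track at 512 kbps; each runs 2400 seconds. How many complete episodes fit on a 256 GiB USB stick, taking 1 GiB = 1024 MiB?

Audio total: 64 + 512 = 576 kbps = 0.576 Mbps.
Total bitrate: 6.376 Mbps.
Per item: 6.376 Mbps × 2400 s = 15,302 Mb = 1,913 MB.
Capacity: 256 GiB = 2,199,023 Mb; 143.70 items → 143 complete.

143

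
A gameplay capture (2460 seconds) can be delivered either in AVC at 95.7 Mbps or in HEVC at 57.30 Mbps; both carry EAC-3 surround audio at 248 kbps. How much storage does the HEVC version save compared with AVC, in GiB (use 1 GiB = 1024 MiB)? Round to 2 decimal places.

Audio: 248 kbps = 0.248 Mbps.
AVC: 95.948 Mbps × 2460 s = 236032.1 Mb = 27.478 GiB.
HEVC: 57.548 Mbps × 2460 s = 141568.1 Mb = 16.481 GiB.
Saving: 27.478 − 16.481 = 10.997 GiB.

11.00 GiB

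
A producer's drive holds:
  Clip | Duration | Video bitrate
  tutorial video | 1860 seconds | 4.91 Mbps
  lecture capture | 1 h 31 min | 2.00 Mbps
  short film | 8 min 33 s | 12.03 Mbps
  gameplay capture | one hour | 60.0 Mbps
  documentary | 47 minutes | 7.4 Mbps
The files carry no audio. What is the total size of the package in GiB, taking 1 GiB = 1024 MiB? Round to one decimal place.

tutorial video: 4.910 Mbps × 1860 s = 9132.6 Mb
lecture capture: 2.000 Mbps × 5460 s = 10920.0 Mb
short film: 12.030 Mbps × 513 s = 6171.4 Mb
gameplay capture: 60.000 Mbps × 3600 s = 216000.0 Mb
documentary: 7.400 Mbps × 2820 s = 20868.0 Mb
Total: 263092.0 Mb = 32886.5 MB.
= 30.63 GiB.

30.6 GiB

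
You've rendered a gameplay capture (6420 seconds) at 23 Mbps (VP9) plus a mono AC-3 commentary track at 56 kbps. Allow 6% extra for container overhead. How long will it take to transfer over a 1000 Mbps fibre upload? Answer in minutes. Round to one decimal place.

2.6 minutes

Audio: 56 kbps = 0.056 Mbps.
Total bitrate: 23.056 Mbps.
File: 23.056 Mbps × 6420 s = 148019.5 Mb.
With 6% container overhead: ×1.06. → 156900.7 Mb.
At 1000 Mbps: 156900.7 / 1000 = 156.9 s ≈ 2.62 minutes.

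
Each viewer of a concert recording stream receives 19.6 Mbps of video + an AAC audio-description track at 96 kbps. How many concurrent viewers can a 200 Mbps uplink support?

Audio: 96 kbps = 0.096 Mbps.
Per-viewer media rate: 19.696 Mbps.
200 Mbps = 200.0 Mbps; 200.0 / 19.696 = 10.15 → 10 viewers.

10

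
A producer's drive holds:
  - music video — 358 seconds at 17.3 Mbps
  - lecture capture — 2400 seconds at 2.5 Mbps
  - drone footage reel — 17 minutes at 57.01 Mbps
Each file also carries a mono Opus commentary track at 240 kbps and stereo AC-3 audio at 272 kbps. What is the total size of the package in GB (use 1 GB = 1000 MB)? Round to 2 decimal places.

9.03 GB

Audio total: 240 + 272 = 512 kbps = 0.512 Mbps.
music video: 17.812 Mbps × 358 s = 6376.7 Mb
lecture capture: 3.012 Mbps × 2400 s = 7228.8 Mb
drone footage reel: 57.522 Mbps × 1020 s = 58672.4 Mb
Total: 72277.9 Mb = 9034.7 MB.
= 9.035 GB.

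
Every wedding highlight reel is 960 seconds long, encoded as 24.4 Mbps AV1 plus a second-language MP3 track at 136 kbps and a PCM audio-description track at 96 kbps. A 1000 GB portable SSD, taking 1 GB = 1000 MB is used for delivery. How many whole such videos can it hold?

Audio total: 136 + 96 = 232 kbps = 0.232 Mbps.
Total bitrate: 24.632 Mbps.
Per item: 24.632 Mbps × 960 s = 23,647 Mb = 2,956 MB.
Capacity: 1000 GB = 8,000,000 Mb; 338.31 items → 338 complete.

338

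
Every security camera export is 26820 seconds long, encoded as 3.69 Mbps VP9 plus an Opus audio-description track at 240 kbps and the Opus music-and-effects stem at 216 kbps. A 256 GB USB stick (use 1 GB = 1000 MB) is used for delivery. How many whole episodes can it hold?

Audio total: 240 + 216 = 456 kbps = 0.456 Mbps.
Total bitrate: 4.146 Mbps.
Per item: 4.146 Mbps × 26820 s = 111,196 Mb = 13,899 MB.
Capacity: 256 GB = 2,048,000 Mb; 18.42 items → 18 complete.

18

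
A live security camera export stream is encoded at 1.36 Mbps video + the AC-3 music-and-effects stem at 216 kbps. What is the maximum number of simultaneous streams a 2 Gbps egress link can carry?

Audio: 216 kbps = 0.216 Mbps.
Per-viewer media rate: 1.576 Mbps.
2 Gbps = 2,000 Mbps; 2,000 / 1.576 = 1269.04 → 1269 viewers.

1269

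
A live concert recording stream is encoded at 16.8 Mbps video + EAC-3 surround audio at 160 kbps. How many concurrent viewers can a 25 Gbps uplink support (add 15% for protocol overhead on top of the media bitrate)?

Audio: 160 kbps = 0.160 Mbps.
Per-viewer media rate: 16.960 Mbps.
On the wire with 15% overhead: 19.504 Mbps.
25 Gbps = 25,000 Mbps; 25,000 / 19.504 = 1281.79 → 1281 viewers.

1281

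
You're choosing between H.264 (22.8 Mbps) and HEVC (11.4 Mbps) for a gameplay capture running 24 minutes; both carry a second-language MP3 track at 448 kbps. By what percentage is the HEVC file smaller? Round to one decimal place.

24 min = 1440 s
Audio: 448 kbps = 0.448 Mbps.
H.264: 23.248 Mbps × 1440 s = 33477.1 Mb = 4.185 GB.
HEVC: 11.848 Mbps × 1440 s = 17061.1 Mb = 2.133 GB.
Reduction: (1 − 2.133/4.185) × 100 = 49.04%.

49.0%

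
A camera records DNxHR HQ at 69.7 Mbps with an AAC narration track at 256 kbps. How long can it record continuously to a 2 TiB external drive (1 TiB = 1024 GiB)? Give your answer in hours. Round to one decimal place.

69.9 hours

Audio: 256 kbps = 0.256 Mbps.
Total bitrate: 69.7 + 0.256 = 69.956 Mbps.
Capacity: 2 TiB = 17,592,186 Mb.
Recording time: 17,592,186 / 69.956 = 251,475 s ≈ 69.9 hours.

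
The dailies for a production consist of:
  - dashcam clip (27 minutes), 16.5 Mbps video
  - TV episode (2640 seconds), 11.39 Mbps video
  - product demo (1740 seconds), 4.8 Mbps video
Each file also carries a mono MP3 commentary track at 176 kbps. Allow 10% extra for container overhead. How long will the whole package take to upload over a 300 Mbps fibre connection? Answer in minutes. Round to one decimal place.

Audio: 176 kbps = 0.176 Mbps.
dashcam clip: 16.676 Mbps × 1620 s × 1.10 = 29716.6 Mb
TV episode: 11.566 Mbps × 2640 s × 1.10 = 33587.7 Mb
product demo: 4.976 Mbps × 1740 s × 1.10 = 9524.1 Mb
Total: 72828.4 Mb = 9103.5 MB.
At 300 Mbps: 72828.4 / 300 = 243 s ≈ 4.05 minutes.

4.0 minutes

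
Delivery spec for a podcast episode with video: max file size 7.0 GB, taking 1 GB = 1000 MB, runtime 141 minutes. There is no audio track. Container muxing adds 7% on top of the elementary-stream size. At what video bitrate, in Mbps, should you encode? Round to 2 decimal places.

6.19 Mbps

Budget: 7.0 GB = 56000.0 Mb.
Stream payload after overhead: 56000.0 / 1.07 = 52336.4 Mb.
141 min = 8460 s
Total bitrate budget: 52336.4 Mb / 8460 s = 6.186 Mbps.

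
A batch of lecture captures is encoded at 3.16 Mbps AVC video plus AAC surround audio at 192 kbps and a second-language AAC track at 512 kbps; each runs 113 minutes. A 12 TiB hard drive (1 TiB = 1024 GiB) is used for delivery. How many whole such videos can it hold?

4029

113 min = 6780 s
Audio total: 192 + 512 = 704 kbps = 0.704 Mbps.
Total bitrate: 3.864 Mbps.
Per item: 3.864 Mbps × 6780 s = 26,198 Mb = 3,275 MB.
Capacity: 12 TiB = 105,553,116 Mb; 4029.06 items → 4029 complete.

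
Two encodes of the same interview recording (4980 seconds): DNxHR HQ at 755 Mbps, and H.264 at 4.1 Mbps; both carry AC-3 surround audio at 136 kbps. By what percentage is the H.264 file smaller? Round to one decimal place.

Audio: 136 kbps = 0.136 Mbps.
DNxHR HQ: 755.136 Mbps × 4980 s = 3760577.3 Mb = 470.072 GB.
H.264: 4.236 Mbps × 4980 s = 21095.3 Mb = 2.637 GB.
Reduction: (1 − 2.637/470.072) × 100 = 99.44%.

99.4%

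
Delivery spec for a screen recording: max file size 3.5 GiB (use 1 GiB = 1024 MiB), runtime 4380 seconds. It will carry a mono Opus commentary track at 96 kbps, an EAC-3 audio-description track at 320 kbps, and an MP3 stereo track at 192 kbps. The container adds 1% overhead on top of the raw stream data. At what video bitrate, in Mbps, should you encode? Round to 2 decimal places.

Budget: 3.5 GiB = 30064.8 Mb.
Stream payload after overhead: 30064.8 / 1.01 = 29767.1 Mb.
Total bitrate budget: 29767.1 Mb / 4380 s = 6.796 Mbps.
Audio total: 96 + 320 + 192 = 608 kbps = 0.608 Mbps.
Video: 6.796 − 0.608 = 6.188 Mbps.

6.19 Mbps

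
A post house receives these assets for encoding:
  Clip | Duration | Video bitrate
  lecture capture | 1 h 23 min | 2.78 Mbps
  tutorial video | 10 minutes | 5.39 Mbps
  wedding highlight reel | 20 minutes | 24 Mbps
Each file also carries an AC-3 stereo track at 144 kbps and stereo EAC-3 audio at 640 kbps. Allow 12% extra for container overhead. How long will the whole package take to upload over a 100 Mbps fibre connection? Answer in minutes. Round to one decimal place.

Audio total: 144 + 640 = 784 kbps = 0.784 Mbps.
lecture capture: 3.564 Mbps × 4980 s × 1.12 = 19878.6 Mb
tutorial video: 6.174 Mbps × 600 s × 1.12 = 4148.9 Mb
wedding highlight reel: 24.784 Mbps × 1200 s × 1.12 = 33309.7 Mb
Total: 57337.2 Mb = 7167.1 MB.
At 100 Mbps: 57337.2 / 100 = 573 s ≈ 9.56 minutes.

9.6 minutes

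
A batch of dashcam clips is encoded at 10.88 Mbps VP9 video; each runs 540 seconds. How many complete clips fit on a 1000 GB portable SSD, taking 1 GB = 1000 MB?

1361

Per item: 10.880 Mbps × 540 s = 5,875 Mb = 734.4 MB.
Capacity: 1000 GB = 8,000,000 Mb; 1361.66 items → 1361 complete.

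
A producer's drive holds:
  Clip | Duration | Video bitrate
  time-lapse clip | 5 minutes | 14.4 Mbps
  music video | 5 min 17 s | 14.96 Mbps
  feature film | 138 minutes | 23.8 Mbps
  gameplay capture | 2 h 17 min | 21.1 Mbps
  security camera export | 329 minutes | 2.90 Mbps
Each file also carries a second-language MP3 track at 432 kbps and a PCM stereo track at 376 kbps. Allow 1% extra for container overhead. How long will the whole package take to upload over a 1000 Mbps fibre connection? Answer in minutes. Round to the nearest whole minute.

8 minutes

Audio total: 432 + 376 = 808 kbps = 0.808 Mbps.
time-lapse clip: 15.208 Mbps × 300 s × 1.01 = 4608.0 Mb
music video: 15.768 Mbps × 317 s × 1.01 = 5048.4 Mb
feature film: 24.608 Mbps × 8280 s × 1.01 = 205791.8 Mb
gameplay capture: 21.908 Mbps × 8220 s × 1.01 = 181884.6 Mb
security camera export: 3.708 Mbps × 19740 s × 1.01 = 73927.9 Mb
Total: 471260.7 Mb = 58907.6 MB.
At 1000 Mbps: 471260.7 / 1000 = 471 s ≈ 7.85 minutes.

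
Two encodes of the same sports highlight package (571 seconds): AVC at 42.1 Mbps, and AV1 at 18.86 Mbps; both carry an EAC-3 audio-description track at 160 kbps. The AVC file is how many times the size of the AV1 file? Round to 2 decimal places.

Audio: 160 kbps = 0.160 Mbps.
AVC: 42.260 Mbps × 571 s = 24130.5 Mb = 3.016 GB.
AV1: 19.020 Mbps × 571 s = 10860.4 Mb = 1.358 GB.
Ratio: 3.016 / 1.358 = 2.222.

2.22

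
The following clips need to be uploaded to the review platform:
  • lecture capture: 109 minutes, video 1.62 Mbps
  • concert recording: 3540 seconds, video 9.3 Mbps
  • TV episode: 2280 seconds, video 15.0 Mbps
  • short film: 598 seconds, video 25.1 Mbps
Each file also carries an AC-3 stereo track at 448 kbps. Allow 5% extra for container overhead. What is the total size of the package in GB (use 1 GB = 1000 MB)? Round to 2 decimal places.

Audio: 448 kbps = 0.448 Mbps.
lecture capture: 2.068 Mbps × 6540 s × 1.05 = 14201.0 Mb
concert recording: 9.748 Mbps × 3540 s × 1.05 = 36233.3 Mb
TV episode: 15.448 Mbps × 2280 s × 1.05 = 36982.5 Mb
short film: 25.548 Mbps × 598 s × 1.05 = 16041.6 Mb
Total: 103458.4 Mb = 12932.3 MB.
= 12.93 GB.

12.93 GB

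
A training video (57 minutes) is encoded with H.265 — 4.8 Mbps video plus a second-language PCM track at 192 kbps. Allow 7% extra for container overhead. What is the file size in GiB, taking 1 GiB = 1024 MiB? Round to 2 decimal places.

2.13 GiB

57 min = 3420 s
Audio: 192 kbps = 0.192 Mbps.
Total bitrate: 4.8 + 0.192 = 4.992 Mbps.
Stream data: 4.992 Mbps × 3420 s = 17072.6 Mb.
With 7% container overhead: ×1.07.
18,268 Mb = 2,283,465,600 bytes ÷ 1,073,741,824 = 2.127 GiB.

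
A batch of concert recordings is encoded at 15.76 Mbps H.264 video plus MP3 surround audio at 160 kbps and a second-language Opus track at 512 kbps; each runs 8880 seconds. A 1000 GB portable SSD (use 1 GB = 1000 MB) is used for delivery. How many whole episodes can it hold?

54

Audio total: 160 + 512 = 672 kbps = 0.672 Mbps.
Total bitrate: 16.432 Mbps.
Per item: 16.432 Mbps × 8880 s = 145,916 Mb = 18,240 MB.
Capacity: 1000 GB = 8,000,000 Mb; 54.83 items → 54 complete.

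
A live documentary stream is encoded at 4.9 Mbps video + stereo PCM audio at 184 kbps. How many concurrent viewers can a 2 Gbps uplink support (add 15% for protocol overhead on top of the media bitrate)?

342

Audio: 184 kbps = 0.184 Mbps.
Per-viewer media rate: 5.084 Mbps.
On the wire with 15% overhead: 5.847 Mbps.
2 Gbps = 2,000 Mbps; 2,000 / 5.847 = 342.08 → 342 viewers.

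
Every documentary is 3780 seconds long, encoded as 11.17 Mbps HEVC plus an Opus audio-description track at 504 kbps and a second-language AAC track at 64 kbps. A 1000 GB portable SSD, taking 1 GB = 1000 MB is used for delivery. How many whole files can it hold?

180

Audio total: 504 + 64 = 568 kbps = 0.568 Mbps.
Total bitrate: 11.738 Mbps.
Per item: 11.738 Mbps × 3780 s = 44,370 Mb = 5,546 MB.
Capacity: 1000 GB = 8,000,000 Mb; 180.30 items → 180 complete.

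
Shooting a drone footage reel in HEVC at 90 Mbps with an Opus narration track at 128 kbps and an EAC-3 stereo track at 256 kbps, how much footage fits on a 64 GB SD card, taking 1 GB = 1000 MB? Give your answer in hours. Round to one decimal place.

Audio total: 128 + 256 = 384 kbps = 0.384 Mbps.
Total bitrate: 90 + 0.384 = 90.384 Mbps.
Capacity: 64 GB = 512,000 Mb.
Recording time: 512,000 / 90.384 = 5,665 s ≈ 1.57 hours.

1.6 hours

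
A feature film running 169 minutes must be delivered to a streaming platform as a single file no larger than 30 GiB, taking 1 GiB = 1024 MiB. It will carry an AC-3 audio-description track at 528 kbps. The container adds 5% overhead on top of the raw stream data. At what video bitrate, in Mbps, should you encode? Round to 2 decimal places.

23.68 Mbps

Budget: 30 GiB = 257698.0 Mb.
Stream payload after overhead: 257698.0 / 1.05 = 245426.7 Mb.
169 min = 10140 s
Total bitrate budget: 245426.7 Mb / 10140 s = 24.204 Mbps.
Audio: 528 kbps = 0.528 Mbps.
Video: 24.204 − 0.528 = 23.676 Mbps.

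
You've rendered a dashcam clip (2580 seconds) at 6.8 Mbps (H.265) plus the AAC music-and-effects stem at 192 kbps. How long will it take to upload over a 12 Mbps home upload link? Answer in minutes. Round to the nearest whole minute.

25 minutes

Audio: 192 kbps = 0.192 Mbps.
Total bitrate: 6.992 Mbps.
File: 6.992 Mbps × 2580 s = 18039.4 Mb.
At 12 Mbps: 18039.4 / 12 = 1503.3 s ≈ 25.1 minutes.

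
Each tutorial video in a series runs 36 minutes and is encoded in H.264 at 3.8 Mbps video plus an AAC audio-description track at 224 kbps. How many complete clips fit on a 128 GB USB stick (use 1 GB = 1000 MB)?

117

36 min = 2160 s
Audio: 224 kbps = 0.224 Mbps.
Total bitrate: 4.024 Mbps.
Per item: 4.024 Mbps × 2160 s = 8,692 Mb = 1,086 MB.
Capacity: 128 GB = 1,024,000 Mb; 117.81 items → 117 complete.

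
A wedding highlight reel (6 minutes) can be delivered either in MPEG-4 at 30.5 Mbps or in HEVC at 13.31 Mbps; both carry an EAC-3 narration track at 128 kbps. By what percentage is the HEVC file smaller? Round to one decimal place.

6 min = 360 s
Audio: 128 kbps = 0.128 Mbps.
MPEG-4: 30.628 Mbps × 360 s = 11026.1 Mb = 1.378 GB.
HEVC: 13.438 Mbps × 360 s = 4837.7 Mb = 0.605 GB.
Reduction: (1 − 0.605/1.378) × 100 = 56.13%.

56.1%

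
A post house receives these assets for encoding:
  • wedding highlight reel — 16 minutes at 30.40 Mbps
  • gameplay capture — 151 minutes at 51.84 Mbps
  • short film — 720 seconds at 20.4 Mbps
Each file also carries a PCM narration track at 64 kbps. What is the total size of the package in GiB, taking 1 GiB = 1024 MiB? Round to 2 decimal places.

59.86 GiB

Audio: 64 kbps = 0.064 Mbps.
wedding highlight reel: 30.464 Mbps × 960 s = 29245.4 Mb
gameplay capture: 51.904 Mbps × 9060 s = 470250.2 Mb
short film: 20.464 Mbps × 720 s = 14734.1 Mb
Total: 514229.8 Mb = 64278.7 MB.
= 59.86 GiB.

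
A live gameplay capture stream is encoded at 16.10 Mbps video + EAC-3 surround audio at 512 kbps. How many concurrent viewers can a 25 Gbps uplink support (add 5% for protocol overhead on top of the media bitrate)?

1433

Audio: 512 kbps = 0.512 Mbps.
Per-viewer media rate: 16.612 Mbps.
On the wire with 5% overhead: 17.443 Mbps.
25 Gbps = 25,000 Mbps; 25,000 / 17.443 = 1433.27 → 1433 viewers.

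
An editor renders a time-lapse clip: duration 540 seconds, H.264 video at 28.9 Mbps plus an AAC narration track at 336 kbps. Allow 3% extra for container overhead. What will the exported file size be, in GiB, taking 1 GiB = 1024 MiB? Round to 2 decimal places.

1.89 GiB

Audio: 336 kbps = 0.336 Mbps.
Total bitrate: 28.9 + 0.336 = 29.236 Mbps.
Stream data: 29.236 Mbps × 540 s = 15787.4 Mb.
With 3% container overhead: ×1.03.
16,261 Mb = 2,032,632,900 bytes ÷ 1,073,741,824 = 1.893 GiB.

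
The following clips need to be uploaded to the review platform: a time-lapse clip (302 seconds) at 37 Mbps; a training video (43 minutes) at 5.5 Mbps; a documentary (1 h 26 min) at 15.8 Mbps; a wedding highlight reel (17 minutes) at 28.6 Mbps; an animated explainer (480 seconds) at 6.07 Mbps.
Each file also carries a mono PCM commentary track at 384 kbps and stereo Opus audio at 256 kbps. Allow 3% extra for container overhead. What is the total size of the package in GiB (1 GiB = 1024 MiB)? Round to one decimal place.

Audio total: 384 + 256 = 640 kbps = 0.640 Mbps.
time-lapse clip: 37.640 Mbps × 302 s × 1.03 = 11708.3 Mb
training video: 6.140 Mbps × 2580 s × 1.03 = 16316.4 Mb
documentary: 16.440 Mbps × 5160 s × 1.03 = 87375.3 Mb
wedding highlight reel: 29.240 Mbps × 1020 s × 1.03 = 30719.5 Mb
animated explainer: 6.710 Mbps × 480 s × 1.03 = 3317.4 Mb
Total: 149437.0 Mb = 18679.6 MB.
= 17.40 GiB.

17.4 GiB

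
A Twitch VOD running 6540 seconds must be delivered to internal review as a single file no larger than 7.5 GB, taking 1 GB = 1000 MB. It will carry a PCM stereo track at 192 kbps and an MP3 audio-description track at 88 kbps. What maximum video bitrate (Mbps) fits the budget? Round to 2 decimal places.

8.89 Mbps

Budget: 7.5 GB = 60000.0 Mb.
Total bitrate budget: 60000.0 Mb / 6540 s = 9.174 Mbps.
Audio total: 192 + 88 = 280 kbps = 0.280 Mbps.
Video: 9.174 − 0.280 = 8.894 Mbps.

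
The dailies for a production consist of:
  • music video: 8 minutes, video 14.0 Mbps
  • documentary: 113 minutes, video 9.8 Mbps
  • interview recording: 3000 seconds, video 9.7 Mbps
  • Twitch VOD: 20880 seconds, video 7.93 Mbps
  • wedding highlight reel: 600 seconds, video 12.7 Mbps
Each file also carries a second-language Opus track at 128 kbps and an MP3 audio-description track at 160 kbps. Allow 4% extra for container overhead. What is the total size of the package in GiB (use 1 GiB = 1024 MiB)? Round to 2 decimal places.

Audio total: 128 + 160 = 288 kbps = 0.288 Mbps.
music video: 14.288 Mbps × 480 s × 1.04 = 7132.6 Mb
documentary: 10.088 Mbps × 6780 s × 1.04 = 71132.5 Mb
interview recording: 9.988 Mbps × 3000 s × 1.04 = 31162.6 Mb
Twitch VOD: 8.218 Mbps × 20880 s × 1.04 = 178455.5 Mb
wedding highlight reel: 12.988 Mbps × 600 s × 1.04 = 8104.5 Mb
Total: 295987.7 Mb = 36998.5 MB.
= 34.46 GiB.

34.46 GiB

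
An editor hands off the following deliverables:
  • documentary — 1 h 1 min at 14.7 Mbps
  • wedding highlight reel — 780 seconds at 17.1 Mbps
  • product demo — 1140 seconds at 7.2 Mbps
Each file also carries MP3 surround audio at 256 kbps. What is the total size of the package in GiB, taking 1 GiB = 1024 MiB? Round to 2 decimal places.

Audio: 256 kbps = 0.256 Mbps.
documentary: 14.956 Mbps × 3660 s = 54739.0 Mb
wedding highlight reel: 17.356 Mbps × 780 s = 13537.7 Mb
product demo: 7.456 Mbps × 1140 s = 8499.8 Mb
Total: 76776.5 Mb = 9597.1 MB.
= 8.938 GiB.

8.94 GiB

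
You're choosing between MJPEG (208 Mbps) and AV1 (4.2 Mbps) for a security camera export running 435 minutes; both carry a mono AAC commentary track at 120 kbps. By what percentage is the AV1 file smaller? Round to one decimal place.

97.9%

435 min = 26100 s
Audio: 120 kbps = 0.120 Mbps.
MJPEG: 208.120 Mbps × 26100 s = 5431932.0 Mb = 678.991 GB.
AV1: 4.320 Mbps × 26100 s = 112752.0 Mb = 14.094 GB.
Reduction: (1 − 14.094/678.991) × 100 = 97.92%.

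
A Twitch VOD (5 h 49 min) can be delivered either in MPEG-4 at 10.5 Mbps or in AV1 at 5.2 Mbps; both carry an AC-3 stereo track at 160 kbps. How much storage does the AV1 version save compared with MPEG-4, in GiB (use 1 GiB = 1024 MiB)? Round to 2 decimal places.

5 h 49 min = 349 min = 20940 s
Audio: 160 kbps = 0.160 Mbps.
MPEG-4: 10.660 Mbps × 20940 s = 223220.4 Mb = 25.986 GiB.
AV1: 5.360 Mbps × 20940 s = 112238.4 Mb = 13.066 GiB.
Saving: 25.986 − 13.066 = 12.920 GiB.

12.92 GiB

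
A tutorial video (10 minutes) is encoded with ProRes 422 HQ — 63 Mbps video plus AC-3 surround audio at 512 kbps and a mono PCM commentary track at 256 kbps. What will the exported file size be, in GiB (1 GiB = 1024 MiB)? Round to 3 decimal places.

4.454 GiB

10 min = 600 s
Audio total: 512 + 256 = 768 kbps = 0.768 Mbps.
Total bitrate: 63 + 0.768 = 63.768 Mbps.
Stream data: 63.768 Mbps × 600 s = 38260.8 Mb.
38,261 Mb = 4,782,600,000 bytes ÷ 1,073,741,824 = 4.454 GiB.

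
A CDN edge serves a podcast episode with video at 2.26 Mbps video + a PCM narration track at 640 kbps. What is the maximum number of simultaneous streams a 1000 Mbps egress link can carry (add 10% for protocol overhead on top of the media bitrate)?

313

Audio: 640 kbps = 0.640 Mbps.
Per-viewer media rate: 2.900 Mbps.
On the wire with 10% overhead: 3.190 Mbps.
1000 Mbps = 1,000 Mbps; 1,000 / 3.190 = 313.48 → 313 viewers.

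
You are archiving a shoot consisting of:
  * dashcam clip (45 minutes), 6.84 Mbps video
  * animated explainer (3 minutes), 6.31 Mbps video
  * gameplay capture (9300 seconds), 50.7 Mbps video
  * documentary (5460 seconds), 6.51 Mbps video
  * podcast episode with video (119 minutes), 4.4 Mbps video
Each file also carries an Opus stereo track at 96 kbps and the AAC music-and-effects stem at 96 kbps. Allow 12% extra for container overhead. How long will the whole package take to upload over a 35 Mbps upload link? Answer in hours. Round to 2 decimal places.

5.00 hours

Audio total: 96 + 96 = 192 kbps = 0.192 Mbps.
dashcam clip: 7.032 Mbps × 2700 s × 1.12 = 21264.8 Mb
animated explainer: 6.502 Mbps × 180 s × 1.12 = 1310.8 Mb
gameplay capture: 50.892 Mbps × 9300 s × 1.12 = 530091.1 Mb
documentary: 6.702 Mbps × 5460 s × 1.12 = 40984.1 Mb
podcast episode with video: 4.592 Mbps × 7140 s × 1.12 = 36721.3 Mb
Total: 630372.0 Mb = 78796.5 MB.
At 35 Mbps: 630372.0 / 35 = 18011 s ≈ 5 hours.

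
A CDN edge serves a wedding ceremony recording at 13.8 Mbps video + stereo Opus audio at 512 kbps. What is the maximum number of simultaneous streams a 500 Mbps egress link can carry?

Audio: 512 kbps = 0.512 Mbps.
Per-viewer media rate: 14.312 Mbps.
500 Mbps = 500.0 Mbps; 500.0 / 14.312 = 34.94 → 34 viewers.

34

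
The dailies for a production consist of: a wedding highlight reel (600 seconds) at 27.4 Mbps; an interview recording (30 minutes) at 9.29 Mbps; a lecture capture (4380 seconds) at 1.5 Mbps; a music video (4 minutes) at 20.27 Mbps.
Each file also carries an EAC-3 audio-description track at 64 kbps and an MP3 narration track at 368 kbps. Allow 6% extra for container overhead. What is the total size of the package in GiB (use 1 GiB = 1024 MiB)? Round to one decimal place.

Audio total: 64 + 368 = 432 kbps = 0.432 Mbps.
wedding highlight reel: 27.832 Mbps × 600 s × 1.06 = 17701.2 Mb
interview recording: 9.722 Mbps × 1800 s × 1.06 = 18549.6 Mb
lecture capture: 1.932 Mbps × 4380 s × 1.06 = 8969.9 Mb
music video: 20.702 Mbps × 240 s × 1.06 = 5266.6 Mb
Total: 50487.2 Mb = 6310.9 MB.
= 5.877 GiB.

5.9 GiB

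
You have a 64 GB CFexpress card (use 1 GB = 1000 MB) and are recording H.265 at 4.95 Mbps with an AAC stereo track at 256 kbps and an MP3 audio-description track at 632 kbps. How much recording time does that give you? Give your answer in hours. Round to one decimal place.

24.4 hours

Audio total: 256 + 632 = 888 kbps = 0.888 Mbps.
Total bitrate: 4.95 + 0.888 = 5.838 Mbps.
Capacity: 64 GB = 512,000 Mb.
Recording time: 512,000 / 5.838 = 87,701 s ≈ 24.4 hours.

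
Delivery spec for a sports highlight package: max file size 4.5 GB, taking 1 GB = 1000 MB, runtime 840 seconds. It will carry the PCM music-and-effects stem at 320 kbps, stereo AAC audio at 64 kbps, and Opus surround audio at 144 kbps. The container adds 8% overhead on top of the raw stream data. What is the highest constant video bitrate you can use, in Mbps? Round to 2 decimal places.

39.15 Mbps

Budget: 4.5 GB = 36000.0 Mb.
Stream payload after overhead: 36000.0 / 1.08 = 33333.3 Mb.
Total bitrate budget: 33333.3 Mb / 840 s = 39.683 Mbps.
Audio total: 320 + 64 + 144 = 528 kbps = 0.528 Mbps.
Video: 39.683 − 0.528 = 39.155 Mbps.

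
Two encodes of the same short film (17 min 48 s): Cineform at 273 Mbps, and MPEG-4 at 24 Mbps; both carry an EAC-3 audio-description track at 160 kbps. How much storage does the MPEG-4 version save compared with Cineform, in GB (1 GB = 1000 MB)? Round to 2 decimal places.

33.24 GB

17 min 48 s = 1068 s
Audio: 160 kbps = 0.160 Mbps.
Cineform: 273.160 Mbps × 1068 s = 291734.9 Mb = 36.467 GB.
MPEG-4: 24.160 Mbps × 1068 s = 25802.9 Mb = 3.225 GB.
Saving: 36.467 − 3.225 = 33.242 GB.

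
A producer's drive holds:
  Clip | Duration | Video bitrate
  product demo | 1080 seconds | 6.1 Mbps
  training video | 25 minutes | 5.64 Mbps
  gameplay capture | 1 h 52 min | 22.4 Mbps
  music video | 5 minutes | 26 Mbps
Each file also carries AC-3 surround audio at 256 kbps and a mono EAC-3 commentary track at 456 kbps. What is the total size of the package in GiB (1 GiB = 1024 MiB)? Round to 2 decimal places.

20.98 GiB

Audio total: 256 + 456 = 712 kbps = 0.712 Mbps.
product demo: 6.812 Mbps × 1080 s = 7357.0 Mb
training video: 6.352 Mbps × 1500 s = 9528.0 Mb
gameplay capture: 23.112 Mbps × 6720 s = 155312.6 Mb
music video: 26.712 Mbps × 300 s = 8013.6 Mb
Total: 180211.2 Mb = 22526.4 MB.
= 20.98 GiB.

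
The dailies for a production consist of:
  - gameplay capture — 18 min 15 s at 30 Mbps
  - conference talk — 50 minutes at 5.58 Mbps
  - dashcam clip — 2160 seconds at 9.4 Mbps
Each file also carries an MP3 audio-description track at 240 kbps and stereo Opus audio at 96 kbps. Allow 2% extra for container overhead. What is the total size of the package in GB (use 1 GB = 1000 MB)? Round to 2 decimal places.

9.18 GB

Audio total: 240 + 96 = 336 kbps = 0.336 Mbps.
gameplay capture: 30.336 Mbps × 1095 s × 1.02 = 33882.3 Mb
conference talk: 5.916 Mbps × 3000 s × 1.02 = 18103.0 Mb
dashcam clip: 9.736 Mbps × 2160 s × 1.02 = 21450.4 Mb
Total: 73435.6 Mb = 9179.4 MB.
= 9.179 GB.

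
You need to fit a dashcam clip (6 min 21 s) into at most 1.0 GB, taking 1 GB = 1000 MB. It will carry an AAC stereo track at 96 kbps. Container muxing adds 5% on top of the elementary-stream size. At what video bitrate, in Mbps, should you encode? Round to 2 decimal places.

19.90 Mbps

Budget: 1.0 GB = 8000.0 Mb.
Stream payload after overhead: 8000.0 / 1.05 = 7619.0 Mb.
6 min 21 s = 381 s
Total bitrate budget: 7619.0 Mb / 381 s = 19.998 Mbps.
Audio: 96 kbps = 0.096 Mbps.
Video: 19.998 − 0.096 = 19.902 Mbps.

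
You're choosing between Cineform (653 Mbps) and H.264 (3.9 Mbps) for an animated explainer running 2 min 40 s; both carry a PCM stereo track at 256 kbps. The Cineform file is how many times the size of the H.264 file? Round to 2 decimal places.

157.18

2 min 40 s = 160 s
Audio: 256 kbps = 0.256 Mbps.
Cineform: 653.256 Mbps × 160 s = 104521.0 Mb = 12.168 GiB.
H.264: 4.156 Mbps × 160 s = 665.0 Mb = 0.077 GiB.
Ratio: 12.168 / 0.077 = 157.184.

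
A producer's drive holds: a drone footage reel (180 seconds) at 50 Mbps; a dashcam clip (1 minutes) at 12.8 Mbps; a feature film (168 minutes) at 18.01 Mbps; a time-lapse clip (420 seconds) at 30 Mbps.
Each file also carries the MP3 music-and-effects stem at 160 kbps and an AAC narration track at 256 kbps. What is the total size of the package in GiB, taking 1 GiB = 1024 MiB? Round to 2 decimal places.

24.26 GiB

Audio total: 160 + 256 = 416 kbps = 0.416 Mbps.
drone footage reel: 50.416 Mbps × 180 s = 9074.9 Mb
dashcam clip: 13.216 Mbps × 60 s = 793.0 Mb
feature film: 18.426 Mbps × 10080 s = 185734.1 Mb
time-lapse clip: 30.416 Mbps × 420 s = 12774.7 Mb
Total: 208376.6 Mb = 26047.1 MB.
= 24.26 GiB.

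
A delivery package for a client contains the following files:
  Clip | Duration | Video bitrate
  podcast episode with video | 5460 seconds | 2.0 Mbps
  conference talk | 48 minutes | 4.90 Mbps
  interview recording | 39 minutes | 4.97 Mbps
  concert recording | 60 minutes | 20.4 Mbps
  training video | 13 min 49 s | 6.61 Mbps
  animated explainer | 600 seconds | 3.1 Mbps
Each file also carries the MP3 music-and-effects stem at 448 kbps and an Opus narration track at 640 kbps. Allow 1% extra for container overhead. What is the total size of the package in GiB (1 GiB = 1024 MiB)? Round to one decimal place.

Audio total: 448 + 640 = 1088 kbps = 1.088 Mbps.
podcast episode with video: 3.088 Mbps × 5460 s × 1.01 = 17029.1 Mb
conference talk: 5.988 Mbps × 2880 s × 1.01 = 17417.9 Mb
interview recording: 6.058 Mbps × 2340 s × 1.01 = 14317.5 Mb
concert recording: 21.488 Mbps × 3600 s × 1.01 = 78130.4 Mb
training video: 7.698 Mbps × 829 s × 1.01 = 6445.5 Mb
animated explainer: 4.188 Mbps × 600 s × 1.01 = 2537.9 Mb
Total: 135878.2 Mb = 16984.8 MB.
= 15.82 GiB.

15.8 GiB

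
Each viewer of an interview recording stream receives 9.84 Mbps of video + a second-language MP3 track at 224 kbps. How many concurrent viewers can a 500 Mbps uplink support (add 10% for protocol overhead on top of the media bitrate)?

45

Audio: 224 kbps = 0.224 Mbps.
Per-viewer media rate: 10.064 Mbps.
On the wire with 10% overhead: 11.070 Mbps.
500 Mbps = 500.0 Mbps; 500.0 / 11.070 = 45.17 → 45 viewers.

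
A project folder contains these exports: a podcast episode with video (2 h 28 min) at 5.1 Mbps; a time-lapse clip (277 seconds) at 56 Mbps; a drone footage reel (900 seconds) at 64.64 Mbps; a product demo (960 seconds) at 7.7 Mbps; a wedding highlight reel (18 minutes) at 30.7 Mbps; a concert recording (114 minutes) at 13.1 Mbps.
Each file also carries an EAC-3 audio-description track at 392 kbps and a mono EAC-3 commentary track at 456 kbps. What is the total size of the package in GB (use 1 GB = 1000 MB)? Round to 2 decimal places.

Audio total: 392 + 456 = 848 kbps = 0.848 Mbps.
podcast episode with video: 5.948 Mbps × 8880 s = 52818.2 Mb
time-lapse clip: 56.848 Mbps × 277 s = 15746.9 Mb
drone footage reel: 65.488 Mbps × 900 s = 58939.2 Mb
product demo: 8.548 Mbps × 960 s = 8206.1 Mb
wedding highlight reel: 31.548 Mbps × 1080 s = 34071.8 Mb
concert recording: 13.948 Mbps × 6840 s = 95404.3 Mb
Total: 265186.6 Mb = 33148.3 MB.
= 33.15 GB.

33.15 GB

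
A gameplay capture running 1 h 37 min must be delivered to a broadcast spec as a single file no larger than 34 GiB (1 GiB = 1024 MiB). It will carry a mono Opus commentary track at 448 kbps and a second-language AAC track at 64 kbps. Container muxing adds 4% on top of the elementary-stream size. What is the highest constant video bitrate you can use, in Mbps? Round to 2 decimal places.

Budget: 34 GiB = 292057.8 Mb.
Stream payload after overhead: 292057.8 / 1.04 = 280824.8 Mb.
1 h 37 min = 97 min = 5820 s
Total bitrate budget: 280824.8 Mb / 5820 s = 48.252 Mbps.
Audio total: 448 + 64 = 512 kbps = 0.512 Mbps.
Video: 48.252 − 0.512 = 47.740 Mbps.

47.74 Mbps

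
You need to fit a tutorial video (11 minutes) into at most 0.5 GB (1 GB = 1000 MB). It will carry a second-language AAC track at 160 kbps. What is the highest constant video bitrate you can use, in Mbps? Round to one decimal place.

Budget: 0.5 GB = 4000.0 Mb.
11 min = 660 s
Total bitrate budget: 4000.0 Mb / 660 s = 6.061 Mbps.
Audio: 160 kbps = 0.160 Mbps.
Video: 6.061 − 0.160 = 5.901 Mbps.

5.9 Mbps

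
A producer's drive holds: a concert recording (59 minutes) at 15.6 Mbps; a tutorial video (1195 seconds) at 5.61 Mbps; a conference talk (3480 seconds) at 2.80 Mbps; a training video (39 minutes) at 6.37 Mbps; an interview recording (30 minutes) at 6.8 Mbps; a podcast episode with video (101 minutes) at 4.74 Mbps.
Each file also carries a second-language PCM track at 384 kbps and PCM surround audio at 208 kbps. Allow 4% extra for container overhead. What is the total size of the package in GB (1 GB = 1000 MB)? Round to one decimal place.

Audio total: 384 + 208 = 592 kbps = 0.592 Mbps.
concert recording: 16.192 Mbps × 3540 s × 1.04 = 59612.5 Mb
tutorial video: 6.202 Mbps × 1195 s × 1.04 = 7707.8 Mb
conference talk: 3.392 Mbps × 3480 s × 1.04 = 12276.3 Mb
training video: 6.962 Mbps × 2340 s × 1.04 = 16942.7 Mb
interview recording: 7.392 Mbps × 1800 s × 1.04 = 13837.8 Mb
podcast episode with video: 5.332 Mbps × 6060 s × 1.04 = 33604.4 Mb
Total: 143981.6 Mb = 17997.7 MB.
= 18.00 GB.

18.0 GB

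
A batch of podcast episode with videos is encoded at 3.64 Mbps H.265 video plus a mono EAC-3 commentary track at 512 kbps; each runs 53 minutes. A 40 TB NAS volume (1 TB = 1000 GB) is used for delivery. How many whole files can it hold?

24236

53 min = 3180 s
Audio: 512 kbps = 0.512 Mbps.
Total bitrate: 4.152 Mbps.
Per item: 4.152 Mbps × 3180 s = 13,203 Mb = 1,650 MB.
Capacity: 40 TB = 320,000,000 Mb; 24236.26 items → 24236 complete.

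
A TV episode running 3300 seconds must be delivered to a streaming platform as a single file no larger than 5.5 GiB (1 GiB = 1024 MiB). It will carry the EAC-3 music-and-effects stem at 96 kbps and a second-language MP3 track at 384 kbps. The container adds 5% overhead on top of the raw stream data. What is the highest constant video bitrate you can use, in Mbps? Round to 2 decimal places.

Budget: 5.5 GiB = 47244.6 Mb.
Stream payload after overhead: 47244.6 / 1.05 = 44994.9 Mb.
Total bitrate budget: 44994.9 Mb / 3300 s = 13.635 Mbps.
Audio total: 96 + 384 = 480 kbps = 0.480 Mbps.
Video: 13.635 − 0.480 = 13.155 Mbps.

13.15 Mbps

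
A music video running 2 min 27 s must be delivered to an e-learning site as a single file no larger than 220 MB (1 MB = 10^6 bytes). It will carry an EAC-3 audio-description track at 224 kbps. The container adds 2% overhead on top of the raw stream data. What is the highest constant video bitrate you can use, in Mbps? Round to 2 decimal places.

Budget: 220 MB = 1760.0 Mb.
Stream payload after overhead: 1760.0 / 1.02 = 1725.5 Mb.
2 min 27 s = 147 s
Total bitrate budget: 1725.5 Mb / 147 s = 11.738 Mbps.
Audio: 224 kbps = 0.224 Mbps.
Video: 11.738 − 0.224 = 11.514 Mbps.

11.51 Mbps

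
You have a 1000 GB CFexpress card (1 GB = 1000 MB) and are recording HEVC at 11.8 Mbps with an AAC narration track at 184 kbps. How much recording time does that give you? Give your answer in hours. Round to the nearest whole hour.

185 hours

Audio: 184 kbps = 0.184 Mbps.
Total bitrate: 11.8 + 0.184 = 11.984 Mbps.
Capacity: 1000 GB = 8,000,000 Mb.
Recording time: 8,000,000 / 11.984 = 667,557 s ≈ 185 hours.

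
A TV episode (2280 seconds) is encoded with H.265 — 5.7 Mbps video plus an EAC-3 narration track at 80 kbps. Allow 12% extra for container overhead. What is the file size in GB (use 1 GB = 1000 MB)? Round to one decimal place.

Audio: 80 kbps = 0.080 Mbps.
Total bitrate: 5.7 + 0.080 = 5.780 Mbps.
Stream data: 5.780 Mbps × 2280 s = 13178.4 Mb.
With 12% container overhead: ×1.12.
14,760 Mb ÷ 8 = 1,845 MB → 1.845 GB.

1.8 GB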